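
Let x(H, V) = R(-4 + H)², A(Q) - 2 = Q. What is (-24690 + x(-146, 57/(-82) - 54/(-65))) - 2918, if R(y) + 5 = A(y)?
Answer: -4199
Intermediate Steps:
A(Q) = 2 + Q
R(y) = -3 + y (R(y) = -5 + (2 + y) = -3 + y)
x(H, V) = (-7 + H)² (x(H, V) = (-3 + (-4 + H))² = (-7 + H)²)
(-24690 + x(-146, 57/(-82) - 54/(-65))) - 2918 = (-24690 + (-7 - 146)²) - 2918 = (-24690 + (-153)²) - 2918 = (-24690 + 23409) - 2918 = -1281 - 2918 = -4199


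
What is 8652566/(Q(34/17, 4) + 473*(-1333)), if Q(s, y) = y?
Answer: -8652566/630505 ≈ -13.723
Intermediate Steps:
8652566/(Q(34/17, 4) + 473*(-1333)) = 8652566/(4 + 473*(-1333)) = 8652566/(4 - 630509) = 8652566/(-630505) = 8652566*(-1/630505) = -8652566/630505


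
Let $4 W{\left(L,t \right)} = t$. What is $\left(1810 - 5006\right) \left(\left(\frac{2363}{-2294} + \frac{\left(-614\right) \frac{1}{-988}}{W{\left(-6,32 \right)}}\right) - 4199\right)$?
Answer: $\frac{15211481062985}{1133236} \approx 1.3423 \cdot 10^{7}$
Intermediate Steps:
$W{\left(L,t \right)} = \frac{t}{4}$
$\left(1810 - 5006\right) \left(\left(\frac{2363}{-2294} + \frac{\left(-614\right) \frac{1}{-988}}{W{\left(-6,32 \right)}}\right) - 4199\right) = \left(1810 - 5006\right) \left(\left(\frac{2363}{-2294} + \frac{\left(-614\right) \frac{1}{-988}}{\frac{1}{4} \cdot 32}\right) - 4199\right) = - 3196 \left(\left(2363 \left(- \frac{1}{2294}\right) + \frac{\left(-614\right) \left(- \frac{1}{988}\right)}{8}\right) - 4199\right) = - 3196 \left(\left(- \frac{2363}{2294} + \frac{307}{494} \cdot \frac{1}{8}\right) - 4199\right) = - 3196 \left(\left(- \frac{2363}{2294} + \frac{307}{3952}\right) - 4199\right) = - 3196 \left(- \frac{4317159}{4532944} - 4199\right) = \left(-3196\right) \left(- \frac{19038149015}{4532944}\right) = \frac{15211481062985}{1133236}$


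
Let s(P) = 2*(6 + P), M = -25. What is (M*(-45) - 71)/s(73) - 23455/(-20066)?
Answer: 157313/20066 ≈ 7.8398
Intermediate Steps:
s(P) = 12 + 2*P
(M*(-45) - 71)/s(73) - 23455/(-20066) = (-25*(-45) - 71)/(12 + 2*73) - 23455/(-20066) = (1125 - 71)/(12 + 146) - 23455*(-1/20066) = 1054/158 + 23455/20066 = 1054*(1/158) + 23455/20066 = 527/79 + 23455/20066 = 157313/20066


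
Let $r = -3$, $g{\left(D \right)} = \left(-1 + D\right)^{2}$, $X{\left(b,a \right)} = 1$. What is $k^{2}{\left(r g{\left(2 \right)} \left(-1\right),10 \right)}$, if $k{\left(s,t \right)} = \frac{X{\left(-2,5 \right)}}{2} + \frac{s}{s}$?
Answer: $\frac{9}{4} \approx 2.25$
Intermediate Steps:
$k{\left(s,t \right)} = \frac{3}{2}$ ($k{\left(s,t \right)} = 1 \cdot \frac{1}{2} + \frac{s}{s} = 1 \cdot \frac{1}{2} + 1 = \frac{1}{2} + 1 = \frac{3}{2}$)
$k^{2}{\left(r g{\left(2 \right)} \left(-1\right),10 \right)} = \left(\frac{3}{2}\right)^{2} = \frac{9}{4}$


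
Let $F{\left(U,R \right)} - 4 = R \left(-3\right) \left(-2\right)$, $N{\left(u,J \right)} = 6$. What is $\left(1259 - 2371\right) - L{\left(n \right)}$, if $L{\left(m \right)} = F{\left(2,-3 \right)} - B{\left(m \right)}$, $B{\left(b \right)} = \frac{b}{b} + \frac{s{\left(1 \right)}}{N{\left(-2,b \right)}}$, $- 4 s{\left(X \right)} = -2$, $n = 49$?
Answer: $- \frac{13163}{12} \approx -1096.9$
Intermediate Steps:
$s{\left(X \right)} = \frac{1}{2}$ ($s{\left(X \right)} = \left(- \frac{1}{4}\right) \left(-2\right) = \frac{1}{2}$)
$F{\left(U,R \right)} = 4 + 6 R$ ($F{\left(U,R \right)} = 4 + R \left(-3\right) \left(-2\right) = 4 + - 3 R \left(-2\right) = 4 + 6 R$)
$B{\left(b \right)} = \frac{13}{12}$ ($B{\left(b \right)} = \frac{b}{b} + \frac{1}{2 \cdot 6} = 1 + \frac{1}{2} \cdot \frac{1}{6} = 1 + \frac{1}{12} = \frac{13}{12}$)
$L{\left(m \right)} = - \frac{181}{12}$ ($L{\left(m \right)} = \left(4 + 6 \left(-3\right)\right) - \frac{13}{12} = \left(4 - 18\right) - \frac{13}{12} = -14 - \frac{13}{12} = - \frac{181}{12}$)
$\left(1259 - 2371\right) - L{\left(n \right)} = \left(1259 - 2371\right) - - \frac{181}{12} = \left(1259 - 2371\right) + \frac{181}{12} = -1112 + \frac{181}{12} = - \frac{13163}{12}$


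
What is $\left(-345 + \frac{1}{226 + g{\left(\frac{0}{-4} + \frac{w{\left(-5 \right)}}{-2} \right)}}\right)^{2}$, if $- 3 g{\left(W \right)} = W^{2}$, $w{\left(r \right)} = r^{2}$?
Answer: $\frac{518404320009}{4355569} \approx 1.1902 \cdot 10^{5}$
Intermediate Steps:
$g{\left(W \right)} = - \frac{W^{2}}{3}$
$\left(-345 + \frac{1}{226 + g{\left(\frac{0}{-4} + \frac{w{\left(-5 \right)}}{-2} \right)}}\right)^{2} = \left(-345 + \frac{1}{226 - \frac{\left(\frac{0}{-4} + \frac{\left(-5\right)^{2}}{-2}\right)^{2}}{3}}\right)^{2} = \left(-345 + \frac{1}{226 - \frac{\left(0 \left(- \frac{1}{4}\right) + 25 \left(- \frac{1}{2}\right)\right)^{2}}{3}}\right)^{2} = \left(-345 + \frac{1}{226 - \frac{\left(0 - \frac{25}{2}\right)^{2}}{3}}\right)^{2} = \left(-345 + \frac{1}{226 - \frac{\left(- \frac{25}{2}\right)^{2}}{3}}\right)^{2} = \left(-345 + \frac{1}{226 - \frac{625}{12}}\right)^{2} = \left(-345 + \frac{1}{\frac{2087}{12}}\right)^{2} = \left(-345 + \frac{12}{2087}\right)^{2} = \left(- \frac{720003}{2087}\right)^{2} = \frac{518404320009}{4355569}$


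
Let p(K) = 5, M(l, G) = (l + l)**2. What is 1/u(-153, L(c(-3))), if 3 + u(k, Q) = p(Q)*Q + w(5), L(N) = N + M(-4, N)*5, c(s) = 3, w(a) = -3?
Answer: 1/1609 ≈ 0.00062150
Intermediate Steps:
M(l, G) = 4*l**2 (M(l, G) = (2*l)**2 = 4*l**2)
L(N) = 320 + N (L(N) = N + (4*(-4)**2)*5 = N + (4*16)*5 = N + 64*5 = N + 320 = 320 + N)
u(k, Q) = -6 + 5*Q (u(k, Q) = -3 + (5*Q - 3) = -3 + (-3 + 5*Q) = -6 + 5*Q)
1/u(-153, L(c(-3))) = 1/(-6 + 5*(320 + 3)) = 1/(-6 + 5*323) = 1/(-6 + 1615) = 1/1609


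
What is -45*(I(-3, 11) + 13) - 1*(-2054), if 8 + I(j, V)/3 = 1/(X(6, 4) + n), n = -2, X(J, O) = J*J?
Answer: 86531/34 ≈ 2545.0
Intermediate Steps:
X(J, O) = J²
I(j, V) = -813/34 (I(j, V) = -24 + 3/(6² - 2) = -24 + 3/(36 - 2) = -24 + 3/34 = -813/34)
-45*(I(-3, 11) + 13) - 1*(-2054) = -45*(-813/34 + 13) - 1*(-2054) = -45*(-371/34) + 2054 = 16695/34 + 2054 = 86531/34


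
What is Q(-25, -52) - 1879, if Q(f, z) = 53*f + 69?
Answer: -3135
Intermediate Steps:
Q(f, z) = 69 + 53*f
Q(-25, -52) - 1879 = (69 + 53*(-25)) - 1879 = (69 - 1325) - 1879 = -1256 - 1879 = -3135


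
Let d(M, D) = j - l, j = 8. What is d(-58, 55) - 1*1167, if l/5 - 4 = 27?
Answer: -1314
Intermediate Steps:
l = 155 (l = 20 + 5*27 = 20 + 135 = 155)
d(M, D) = -147 (d(M, D) = 8 - 1*155 = 8 - 155 = -147)
d(-58, 55) - 1*1167 = -147 - 1*1167 = -147 - 1167 = -1314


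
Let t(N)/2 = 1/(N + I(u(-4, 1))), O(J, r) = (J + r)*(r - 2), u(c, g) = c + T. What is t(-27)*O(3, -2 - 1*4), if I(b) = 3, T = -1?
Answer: -2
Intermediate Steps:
u(c, g) = -1 + c (u(c, g) = c - 1 = -1 + c)
O(J, r) = (-2 + r)*(J + r) (O(J, r) = (J + r)*(-2 + r) = (-2 + r)*(J + r))
t(N) = 2/(3 + N) (t(N) = 2/(N + 3) = 2/(3 + N))
t(-27)*O(3, -2 - 1*4) = (2/(3 - 27))*((-2 - 1*4)² - 2*3 - 2*(-2 - 1*4) + 3*(-2 - 1*4)) = (2/(-24))*((-2 - 4)² - 6 - 2*(-2 - 4) + 3*(-2 - 4)) = (2*(-1/24))*((-6)² - 6 - 2*(-6) + 3*(-6)) = -(36 - 6 + 12 - 18)/12 = -1/12*24 = -2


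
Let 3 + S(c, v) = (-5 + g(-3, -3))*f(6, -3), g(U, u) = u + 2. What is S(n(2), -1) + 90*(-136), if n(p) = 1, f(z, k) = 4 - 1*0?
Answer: -12267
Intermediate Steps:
f(z, k) = 4 (f(z, k) = 4 + 0 = 4)
g(U, u) = 2 + u
S(c, v) = -27 (S(c, v) = -3 + (-5 + (2 - 3))*4 = -3 + (-5 - 1)*4 = -3 - 6*4 = -3 - 24 = -27)
S(n(2), -1) + 90*(-136) = -27 + 90*(-136) = -27 - 12240 = -12267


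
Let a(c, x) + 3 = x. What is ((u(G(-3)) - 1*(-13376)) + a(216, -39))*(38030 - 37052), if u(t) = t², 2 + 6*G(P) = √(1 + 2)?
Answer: 78245053/6 - 326*√3/3 ≈ 1.3041e+7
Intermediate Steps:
G(P) = -⅓ + √3/6 (G(P) = -⅓ + √(1 + 2)/6 = -⅓ + √3/6)
a(c, x) = -3 + x
((u(G(-3)) - 1*(-13376)) + a(216, -39))*(38030 - 37052) = (((-⅓ + √3/6)² - 1*(-13376)) + (-3 - 39))*(38030 - 37052) = (((-⅓ + √3/6)² + 13376) - 42)*978 = ((13376 + (-⅓ + √3/6)²) - 42)*978 = (13334 + (-⅓ + √3/6)²)*978 = 13040652 + 978*(-⅓ + √3/6)²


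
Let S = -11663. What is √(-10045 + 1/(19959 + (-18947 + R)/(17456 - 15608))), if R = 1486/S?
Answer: I*√37897415961662176115134861/61422831067 ≈ 100.22*I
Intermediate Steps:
R = -1486/11663 (R = 1486/(-11663) = 1486*(-1/11663) = -1486/11663 ≈ -0.12741)
√(-10045 + 1/(19959 + (-18947 + R)/(17456 - 15608))) = √(-10045 + 1/(19959 + (-18947 - 1486/11663)/(17456 - 15608))) = √(-10045 + 1/(19959 - 220980347/11663/1848)) = √(-10045 + 1/(19959 - 220980347/11663*1/1848)) = √(-10045 + 1/(19959 - 31568621/3079032)) = √(-10045 + 1/(61422831067/3079032)) = √(-10045 + 3079032/61422831067) = √(-616992334988983/61422831067) = I*√37897415961662176115134861/61422831067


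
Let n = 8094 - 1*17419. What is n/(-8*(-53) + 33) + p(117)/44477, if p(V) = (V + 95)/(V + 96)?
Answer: -88341232441/4329435657 ≈ -20.405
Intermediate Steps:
p(V) = (95 + V)/(96 + V)
n = -9325 (n = 8094 - 17419 = -9325)
n/(-8*(-53) + 33) + p(117)/44477 = -9325/(-8*(-53) + 33) + ((95 + 117)/(96 + 117))/44477 = -9325/(424 + 33) + (212/213)*(1/44477) = -9325/457 + ((1/213)*212)*(1/44477) = -9325*1/457 + (212/213)*(1/44477) = -9325/457 + 212/9473601 = -88341232441/4329435657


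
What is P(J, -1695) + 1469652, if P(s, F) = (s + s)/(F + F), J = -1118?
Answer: 2491061258/1695 ≈ 1.4697e+6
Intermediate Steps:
P(s, F) = s/F (P(s, F) = (2*s)/((2*F)) = (2*s)*(1/(2*F)) = s/F)
P(J, -1695) + 1469652 = -1118/(-1695) + 1469652 = -1118*(-1/1695) + 1469652 = 1118/1695 + 1469652 = 2491061258/1695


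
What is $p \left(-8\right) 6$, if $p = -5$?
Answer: $240$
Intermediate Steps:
$p \left(-8\right) 6 = \left(-5\right) \left(-8\right) 6 = 40 \cdot 6 = 240$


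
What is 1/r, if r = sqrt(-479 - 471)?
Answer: -I*sqrt(38)/190 ≈ -0.032444*I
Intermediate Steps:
r = 5*I*sqrt(38) (r = sqrt(-950) = 5*I*sqrt(38) ≈ 30.822*I)
1/r = 1/(5*I*sqrt(38)) = -I*sqrt(38)/190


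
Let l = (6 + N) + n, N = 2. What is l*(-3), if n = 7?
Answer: -45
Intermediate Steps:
l = 15 (l = (6 + 2) + 7 = 8 + 7 = 15)
l*(-3) = 15*(-3) = -45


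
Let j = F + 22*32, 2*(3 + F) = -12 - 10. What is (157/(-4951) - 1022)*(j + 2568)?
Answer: -16485737382/4951 ≈ -3.3298e+6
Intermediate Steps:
F = -14 (F = -3 + (-12 - 10)/2 = -3 + (1/2)*(-22) = -3 - 11 = -14)
j = 690 (j = -14 + 22*32 = -14 + 704 = 690)
(157/(-4951) - 1022)*(j + 2568) = (157/(-4951) - 1022)*(690 + 2568) = (157*(-1/4951) - 1022)*3258 = (-157/4951 - 1022)*3258 = -5060079/4951*3258 = -16485737382/4951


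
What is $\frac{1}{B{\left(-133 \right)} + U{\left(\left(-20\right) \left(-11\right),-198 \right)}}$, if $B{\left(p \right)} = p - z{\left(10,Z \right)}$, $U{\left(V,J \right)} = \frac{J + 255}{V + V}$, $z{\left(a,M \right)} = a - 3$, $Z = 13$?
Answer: $- \frac{440}{61543} \approx -0.0071495$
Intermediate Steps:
$z{\left(a,M \right)} = -3 + a$
$U{\left(V,J \right)} = \frac{255 + J}{2 V}$
$B{\left(p \right)} = -7 + p$ ($B{\left(p \right)} = p - \left(-3 + 10\right) = p - 7 = -7 + p$)
$\frac{1}{B{\left(-133 \right)} + U{\left(\left(-20\right) \left(-11\right),-198 \right)}} = \frac{1}{\left(-7 - 133\right) + \frac{255 - 198}{2 \left(\left(-20\right) \left(-11\right)\right)}} = \frac{1}{-140 + \frac{1}{2} \cdot \frac{1}{220} \cdot 57} = \frac{1}{-140 + \frac{57}{440}} = \frac{1}{- \frac{61543}{440}} = - \frac{440}{61543}$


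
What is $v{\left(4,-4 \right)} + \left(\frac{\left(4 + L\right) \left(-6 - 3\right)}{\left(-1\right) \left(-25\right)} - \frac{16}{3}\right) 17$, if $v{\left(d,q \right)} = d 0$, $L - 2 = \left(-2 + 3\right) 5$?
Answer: $- \frac{11849}{75} \approx -157.99$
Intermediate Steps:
$L = 7$ ($L = 2 + \left(-2 + 3\right) 5 = 2 + 1 \cdot 5 = 2 + 5 = 7$)
$v{\left(d,q \right)} = 0$
$v{\left(4,-4 \right)} + \left(\frac{\left(4 + L\right) \left(-6 - 3\right)}{\left(-1\right) \left(-25\right)} - \frac{16}{3}\right) 17 = 0 + \left(\frac{\left(4 + 7\right) \left(-6 - 3\right)}{\left(-1\right) \left(-25\right)} - \frac{16}{3}\right) 17 = 0 + \left(\frac{11 \left(-9\right)}{25} - \frac{16}{3}\right) 17 = 0 + \left(\left(-99\right) \frac{1}{25} - \frac{16}{3}\right) 17 = 0 + \left(- \frac{99}{25} - \frac{16}{3}\right) 17 = 0 - \frac{11849}{75} = - \frac{11849}{75}$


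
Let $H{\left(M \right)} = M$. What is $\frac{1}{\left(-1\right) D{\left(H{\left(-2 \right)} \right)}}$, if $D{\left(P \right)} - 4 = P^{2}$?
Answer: $- \frac{1}{8} \approx -0.125$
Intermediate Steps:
$D{\left(P \right)} = 4 + P^{2}$
$\frac{1}{\left(-1\right) D{\left(H{\left(-2 \right)} \right)}} = \frac{1}{\left(-1\right) \left(4 + \left(-2\right)^{2}\right)} = \frac{1}{\left(-1\right) \left(4 + 4\right)} = \frac{1}{\left(-1\right) 8} = \frac{1}{-8} = - \frac{1}{8}$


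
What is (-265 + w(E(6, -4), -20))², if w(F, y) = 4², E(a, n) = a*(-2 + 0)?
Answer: 62001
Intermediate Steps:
E(a, n) = -2*a (E(a, n) = a*(-2) = -2*a)
w(F, y) = 16
(-265 + w(E(6, -4), -20))² = (-265 + 16)² = (-249)² = 62001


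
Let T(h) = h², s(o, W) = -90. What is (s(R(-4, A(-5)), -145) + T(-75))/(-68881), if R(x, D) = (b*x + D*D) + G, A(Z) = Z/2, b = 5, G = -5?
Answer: -5535/68881 ≈ -0.080356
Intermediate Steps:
A(Z) = Z/2 (A(Z) = Z*(½) = Z/2)
R(x, D) = -5 + D² + 5*x (R(x, D) = (5*x + D*D) - 5 = (5*x + D²) - 5 = (D² + 5*x) - 5 = -5 + D² + 5*x)
(s(R(-4, A(-5)), -145) + T(-75))/(-68881) = (-90 + (-75)²)/(-68881) = (-90 + 5625)*(-1/68881) = 5535*(-1/68881) = -5535/68881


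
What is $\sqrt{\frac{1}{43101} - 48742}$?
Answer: $\frac{i \sqrt{10060869798449}}{14367} \approx 220.78 i$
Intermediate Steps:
$\sqrt{\frac{1}{43101} - 48742} = \sqrt{- \frac{2100828941}{43101}} = \frac{i \sqrt{10060869798449}}{14367}$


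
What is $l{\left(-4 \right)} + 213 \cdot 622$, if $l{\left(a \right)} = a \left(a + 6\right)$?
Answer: $132478$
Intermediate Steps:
$l{\left(a \right)} = a \left(6 + a\right)$
$l{\left(-4 \right)} + 213 \cdot 622 = - 4 \left(6 - 4\right) + 213 \cdot 622 = \left(-4\right) 2 + 132486 = -8 + 132486 = 132478$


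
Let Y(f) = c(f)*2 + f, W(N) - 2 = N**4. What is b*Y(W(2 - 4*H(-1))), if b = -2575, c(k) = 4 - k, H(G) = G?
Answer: 3321750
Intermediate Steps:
W(N) = 2 + N**4
Y(f) = 8 - f (Y(f) = (4 - f)*2 + f = (8 - 2*f) + f = 8 - f)
b*Y(W(2 - 4*H(-1))) = -2575*(8 - (2 + (2 - 4*(-1))**4)) = -2575*(8 - (2 + (2 + 4)**4)) = -2575*(8 - (2 + 6**4)) = -2575*(8 - (2 + 1296)) = -2575*(8 - 1*1298) = -2575*(8 - 1298) = -2575*(-1290) = 3321750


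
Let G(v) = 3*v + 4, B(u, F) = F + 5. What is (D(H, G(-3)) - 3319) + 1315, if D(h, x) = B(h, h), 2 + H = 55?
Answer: -1946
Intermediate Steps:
B(u, F) = 5 + F
H = 53 (H = -2 + 55 = 53)
G(v) = 4 + 3*v
D(h, x) = 5 + h
(D(H, G(-3)) - 3319) + 1315 = ((5 + 53) - 3319) + 1315 = (58 - 3319) + 1315 = -3261 + 1315 = -1946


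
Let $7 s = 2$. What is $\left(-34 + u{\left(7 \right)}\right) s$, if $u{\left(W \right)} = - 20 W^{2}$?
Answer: $- \frac{2028}{7} \approx -289.71$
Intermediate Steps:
$s = \frac{2}{7}$ ($s = \frac{1}{7} \cdot 2 = \frac{2}{7} \approx 0.28571$)
$\left(-34 + u{\left(7 \right)}\right) s = \left(-34 - 20 \cdot 7^{2}\right) \frac{2}{7} = \left(-34 - 980\right) \frac{2}{7} = \left(-1014\right) \frac{2}{7} = - \frac{2028}{7}$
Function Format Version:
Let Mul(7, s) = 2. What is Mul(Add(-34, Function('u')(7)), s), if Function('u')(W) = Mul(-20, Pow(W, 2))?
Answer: Rational(-2028, 7) ≈ -289.71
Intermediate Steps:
s = Rational(2, 7) (s = Mul(Rational(1, 7), 2) = Rational(2, 7) ≈ 0.28571)
Mul(Add(-34, Function('u')(7)), s) = Mul(Add(-34, Mul(-20, Pow(7, 2))), Rational(2, 7)) = Mul(Add(-34, Mul(-20, 49)), Rational(2, 7)) = Mul(Add(-34, -980), Rational(2, 7)) = Mul(-1014, Rational(2, 7)) = Rational(-2028, 7)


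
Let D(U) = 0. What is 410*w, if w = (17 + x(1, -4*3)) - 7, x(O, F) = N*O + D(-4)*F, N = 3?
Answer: 5330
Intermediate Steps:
x(O, F) = 3*O (x(O, F) = 3*O + 0*F = 3*O + 0 = 3*O)
w = 13 (w = (17 + 3*1) - 7 = (17 + 3) - 7 = 20 - 7 = 13)
410*w = 410*13 = 5330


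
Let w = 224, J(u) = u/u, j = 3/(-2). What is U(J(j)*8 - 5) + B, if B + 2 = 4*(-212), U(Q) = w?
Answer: -626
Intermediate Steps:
j = -3/2 (j = 3*(-½) = -3/2 ≈ -1.5000)
J(u) = 1
U(Q) = 224
B = -850 (B = -2 + 4*(-212) = -2 - 848 = -850)
U(J(j)*8 - 5) + B = 224 - 850 = -626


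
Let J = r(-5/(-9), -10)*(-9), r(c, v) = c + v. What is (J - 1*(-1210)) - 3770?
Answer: -2475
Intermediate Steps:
J = 85 (J = (-5/(-9) - 10)*(-9) = (-5*(-1/9) - 10)*(-9) = (5/9 - 10)*(-9) = -85/9*(-9) = 85)
(J - 1*(-1210)) - 3770 = (85 - 1*(-1210)) - 3770 = (85 + 1210) - 3770 = 1295 - 3770 = -2475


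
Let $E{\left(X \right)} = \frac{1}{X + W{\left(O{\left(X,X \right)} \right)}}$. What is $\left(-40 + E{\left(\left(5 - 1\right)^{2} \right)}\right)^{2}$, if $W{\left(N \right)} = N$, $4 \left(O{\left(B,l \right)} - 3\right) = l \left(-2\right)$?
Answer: $\frac{192721}{121} \approx 1592.7$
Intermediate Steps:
$O{\left(B,l \right)} = 3 - \frac{l}{2}$ ($O{\left(B,l \right)} = 3 + \frac{l \left(-2\right)}{4} = 3 + \frac{\left(-2\right) l}{4} = 3 - \frac{l}{2}$)
$E{\left(X \right)} = \frac{1}{3 + \frac{X}{2}}$ ($E{\left(X \right)} = \frac{1}{X - \left(-3 + \frac{X}{2}\right)} = \frac{1}{3 + \frac{X}{2}}$)
$\left(-40 + E{\left(\left(5 - 1\right)^{2} \right)}\right)^{2} = \left(-40 + \frac{2}{6 + \left(5 - 1\right)^{2}}\right)^{2} = \left(-40 + \frac{2}{6 + 4^{2}}\right)^{2} = \left(-40 + \frac{2}{6 + 16}\right)^{2} = \left(-40 + \frac{2}{22}\right)^{2} = \left(-40 + 2 \cdot \frac{1}{22}\right)^{2} = \left(-40 + \frac{1}{11}\right)^{2} = \left(- \frac{439}{11}\right)^{2} = \frac{192721}{121}$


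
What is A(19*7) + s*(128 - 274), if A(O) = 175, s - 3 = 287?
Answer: -42165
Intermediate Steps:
s = 290 (s = 3 + 287 = 290)
A(19*7) + s*(128 - 274) = 175 + 290*(128 - 274) = 175 + 290*(-146) = 175 - 42340 = -42165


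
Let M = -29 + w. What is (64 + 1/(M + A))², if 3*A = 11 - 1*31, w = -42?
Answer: 222278281/54289 ≈ 4094.4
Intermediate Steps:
A = -20/3 (A = (11 - 1*31)/3 = (11 - 31)/3 = (⅓)*(-20) = -20/3 ≈ -6.6667)
M = -71 (M = -29 - 42 = -71)
(64 + 1/(M + A))² = (64 + 1/(-71 - 20/3))² = (64 + 1/(-233/3))² = (64 - 3/233)² = (14909/233)² = 222278281/54289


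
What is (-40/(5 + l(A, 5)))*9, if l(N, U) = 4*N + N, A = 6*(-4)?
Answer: 72/23 ≈ 3.1304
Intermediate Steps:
A = -24
l(N, U) = 5*N
(-40/(5 + l(A, 5)))*9 = (-40/(5 + 5*(-24)))*9 = (-40/(5 - 120))*9 = (-40/(-115))*9 = -1/115*(-40)*9 = (8/23)*9 = 72/23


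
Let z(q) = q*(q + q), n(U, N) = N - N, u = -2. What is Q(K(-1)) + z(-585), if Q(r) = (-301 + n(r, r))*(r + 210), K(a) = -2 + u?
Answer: 622444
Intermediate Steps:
n(U, N) = 0
K(a) = -4 (K(a) = -2 - 2 = -4)
z(q) = 2*q**2 (z(q) = q*(2*q) = 2*q**2)
Q(r) = -63210 - 301*r (Q(r) = (-301 + 0)*(r + 210) = -301*(210 + r) = -63210 - 301*r)
Q(K(-1)) + z(-585) = (-63210 - 301*(-4)) + 2*(-585)**2 = (-63210 + 1204) + 2*342225 = -62006 + 684450 = 622444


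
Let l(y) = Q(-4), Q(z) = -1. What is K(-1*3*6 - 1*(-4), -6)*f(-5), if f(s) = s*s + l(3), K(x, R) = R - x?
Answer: 192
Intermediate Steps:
l(y) = -1
f(s) = -1 + s² (f(s) = s*s - 1 = s² - 1 = -1 + s²)
K(-1*3*6 - 1*(-4), -6)*f(-5) = (-6 - (-1*3*6 - 1*(-4)))*(-1 + (-5)²) = (-6 - (-3*6 + 4))*(-1 + 25) = (-6 - (-18 + 4))*24 = (-6 - 1*(-14))*24 = (-6 + 14)*24 = 8*24 = 192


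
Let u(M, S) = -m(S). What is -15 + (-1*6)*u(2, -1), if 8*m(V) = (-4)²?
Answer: -3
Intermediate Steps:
m(V) = 2 (m(V) = (⅛)*(-4)² = (⅛)*16 = 2)
u(M, S) = -2 (u(M, S) = -1*2 = -2)
-15 + (-1*6)*u(2, -1) = -15 - 1*6*(-2) = -15 - 6*(-2) = -15 + 12 = -3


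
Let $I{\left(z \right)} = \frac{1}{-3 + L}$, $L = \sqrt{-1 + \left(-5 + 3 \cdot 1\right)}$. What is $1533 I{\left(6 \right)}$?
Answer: $- \frac{1533}{4} - \frac{511 i \sqrt{3}}{4} \approx -383.25 - 221.27 i$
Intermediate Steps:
$L = i \sqrt{3}$ ($L = \sqrt{-1 + \left(-5 + 3\right)} = \sqrt{-1 - 2} = \sqrt{-3} = i \sqrt{3} \approx 1.732 i$)
$I{\left(z \right)} = \frac{1}{-3 + i \sqrt{3}}$
$1533 I{\left(6 \right)} = 1533 \left(- \frac{1}{4} - \frac{i \sqrt{3}}{12}\right) = - \frac{1533}{4} - \frac{511 i \sqrt{3}}{4}$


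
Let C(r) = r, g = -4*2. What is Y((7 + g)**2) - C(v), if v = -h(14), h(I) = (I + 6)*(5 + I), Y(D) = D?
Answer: 381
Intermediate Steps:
g = -8
h(I) = (5 + I)*(6 + I) (h(I) = (6 + I)*(5 + I) = (5 + I)*(6 + I))
v = -380 (v = -(30 + 14**2 + 11*14) = -(30 + 196 + 154) = -1*380 = -380)
Y((7 + g)**2) - C(v) = (7 - 8)**2 - 1*(-380) = (-1)**2 + 380 = 1 + 380 = 381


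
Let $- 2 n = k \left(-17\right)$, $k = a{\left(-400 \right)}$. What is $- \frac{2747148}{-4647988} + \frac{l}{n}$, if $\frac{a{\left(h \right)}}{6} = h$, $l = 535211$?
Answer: $- \frac{35759007151}{1394396400} \approx -25.645$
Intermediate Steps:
$a{\left(h \right)} = 6 h$
$k = -2400$ ($k = 6 \left(-400\right) = -2400$)
$n = -20400$ ($n = - \frac{\left(-2400\right) \left(-17\right)}{2} = \left(- \frac{1}{2}\right) 40800 = -20400$)
$- \frac{2747148}{-4647988} + \frac{l}{n} = - \frac{2747148}{-4647988} + \frac{535211}{-20400} = \left(-2747148\right) \left(- \frac{1}{4647988}\right) + 535211 \left(- \frac{1}{20400}\right) = \frac{686787}{1161997} - \frac{31483}{1200} = - \frac{35759007151}{1394396400}$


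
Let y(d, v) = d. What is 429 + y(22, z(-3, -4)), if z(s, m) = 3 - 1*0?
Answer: 451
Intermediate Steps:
z(s, m) = 3 (z(s, m) = 3 + 0 = 3)
429 + y(22, z(-3, -4)) = 429 + 22 = 451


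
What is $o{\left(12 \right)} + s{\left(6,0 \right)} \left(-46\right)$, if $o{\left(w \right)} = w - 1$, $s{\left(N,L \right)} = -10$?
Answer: $471$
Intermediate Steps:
$o{\left(w \right)} = -1 + w$
$o{\left(12 \right)} + s{\left(6,0 \right)} \left(-46\right) = \left(-1 + 12\right) - -460 = 11 + 460 = 471$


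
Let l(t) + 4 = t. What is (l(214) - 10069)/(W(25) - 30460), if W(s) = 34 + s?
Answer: 9859/30401 ≈ 0.32430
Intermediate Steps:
l(t) = -4 + t
(l(214) - 10069)/(W(25) - 30460) = ((-4 + 214) - 10069)/((34 + 25) - 30460) = (210 - 10069)/(59 - 30460) = -9859/(-30401) = -9859*(-1/30401) = 9859/30401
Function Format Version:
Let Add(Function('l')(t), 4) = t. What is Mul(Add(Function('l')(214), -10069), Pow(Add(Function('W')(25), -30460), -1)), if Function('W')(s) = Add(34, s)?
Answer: Rational(9859, 30401) ≈ 0.32430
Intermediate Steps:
Function('l')(t) = Add(-4, t)
Mul(Add(Function('l')(214), -10069), Pow(Add(Function('W')(25), -30460), -1)) = Mul(Add(Add(-4, 214), -10069), Pow(Add(Add(34, 25), -30460), -1)) = Mul(Add(210, -10069), Pow(Add(59, -30460), -1)) = Mul(-9859, Pow(-30401, -1)) = Mul(-9859, Rational(-1, 30401)) = Rational(9859, 30401)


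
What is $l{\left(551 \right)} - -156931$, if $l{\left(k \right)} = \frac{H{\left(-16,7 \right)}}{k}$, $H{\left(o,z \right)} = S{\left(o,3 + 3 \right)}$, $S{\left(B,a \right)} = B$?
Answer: $\frac{86468965}{551} \approx 1.5693 \cdot 10^{5}$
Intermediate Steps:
$H{\left(o,z \right)} = o$
$l{\left(k \right)} = - \frac{16}{k}$
$l{\left(551 \right)} - -156931 = - \frac{16}{551} - -156931 = \left(-16\right) \frac{1}{551} + 156931 = - \frac{16}{551} + 156931 = \frac{86468965}{551}$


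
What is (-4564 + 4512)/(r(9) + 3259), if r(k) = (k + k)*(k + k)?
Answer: -52/3583 ≈ -0.014513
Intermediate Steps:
r(k) = 4*k**2 (r(k) = (2*k)*(2*k) = 4*k**2)
(-4564 + 4512)/(r(9) + 3259) = (-4564 + 4512)/(4*9**2 + 3259) = -52/(4*81 + 3259) = -52/(324 + 3259) = -52/3583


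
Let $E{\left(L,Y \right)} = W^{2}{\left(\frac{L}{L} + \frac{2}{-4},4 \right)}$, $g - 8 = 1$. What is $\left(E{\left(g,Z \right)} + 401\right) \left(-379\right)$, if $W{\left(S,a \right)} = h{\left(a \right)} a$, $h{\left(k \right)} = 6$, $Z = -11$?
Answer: $-370283$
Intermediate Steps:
$g = 9$ ($g = 8 + 1 = 9$)
$W{\left(S,a \right)} = 6 a$
$E{\left(L,Y \right)} = 576$ ($E{\left(L,Y \right)} = \left(6 \cdot 4\right)^{2} = 24^{2} = 576$)
$\left(E{\left(g,Z \right)} + 401\right) \left(-379\right) = \left(576 + 401\right) \left(-379\right) = 977 \left(-379\right) = -370283$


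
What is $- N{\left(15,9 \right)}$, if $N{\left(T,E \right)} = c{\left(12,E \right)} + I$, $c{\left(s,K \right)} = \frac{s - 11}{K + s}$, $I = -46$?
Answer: $\frac{965}{21} \approx 45.952$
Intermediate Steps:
$c{\left(s,K \right)} = \frac{-11 + s}{K + s}$
$N{\left(T,E \right)} = -46 + \frac{1}{12 + E}$ ($N{\left(T,E \right)} = \frac{-11 + 12}{E + 12} - 46 = \frac{1}{12 + E} 1 - 46 = \frac{1}{12 + E} - 46 = -46 + \frac{1}{12 + E}$)
$- N{\left(15,9 \right)} = - \frac{-551 - 414}{12 + 9} = - \frac{-551 - 414}{21} = - \frac{-965}{21} = \left(-1\right) \left(- \frac{965}{21}\right) = \frac{965}{21}$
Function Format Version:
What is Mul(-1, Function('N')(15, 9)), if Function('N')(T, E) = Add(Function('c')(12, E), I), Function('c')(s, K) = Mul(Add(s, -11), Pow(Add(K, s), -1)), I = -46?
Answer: Rational(965, 21) ≈ 45.952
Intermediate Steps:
Function('c')(s, K) = Mul(Pow(Add(K, s), -1), Add(-11, s)) (Function('c')(s, K) = Mul(Add(-11, s), Pow(Add(K, s), -1)) = Mul(Pow(Add(K, s), -1), Add(-11, s)))
Function('N')(T, E) = Add(-46, Pow(Add(12, E), -1)) (Function('N')(T, E) = Add(Mul(Pow(Add(E, 12), -1), Add(-11, 12)), -46) = Add(Mul(Pow(Add(12, E), -1), 1), -46) = Add(Pow(Add(12, E), -1), -46) = Add(-46, Pow(Add(12, E), -1)))
Mul(-1, Function('N')(15, 9)) = Mul(-1, Mul(Pow(Add(12, 9), -1), Add(-551, Mul(-46, 9)))) = Mul(-1, Mul(Pow(21, -1), Add(-551, -414))) = Mul(-1, Mul(Rational(1, 21), -965)) = Mul(-1, Rational(-965, 21)) = Rational(965, 21)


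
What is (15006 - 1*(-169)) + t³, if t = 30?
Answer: 42175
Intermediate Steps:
(15006 - 1*(-169)) + t³ = (15006 - 1*(-169)) + 30³ = (15006 + 169) + 27000 = 15175 + 27000 = 42175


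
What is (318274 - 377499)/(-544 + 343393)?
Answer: -59225/342849 ≈ -0.17274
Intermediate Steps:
(318274 - 377499)/(-544 + 343393) = -59225/342849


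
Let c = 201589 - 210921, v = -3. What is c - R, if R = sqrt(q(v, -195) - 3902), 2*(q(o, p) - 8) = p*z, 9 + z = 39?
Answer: -9332 - I*sqrt(6819) ≈ -9332.0 - 82.577*I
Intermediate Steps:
z = 30 (z = -9 + 39 = 30)
q(o, p) = 8 + 15*p (q(o, p) = 8 + (p*30)/2 = 8 + (30*p)/2 = 8 + 15*p)
c = -9332
R = I*sqrt(6819) (R = sqrt((8 + 15*(-195)) - 3902) = sqrt((8 - 2925) - 3902) = sqrt(-2917 - 3902) = sqrt(-6819) = I*sqrt(6819) ≈ 82.577*I)
c - R = -9332 - I*sqrt(6819)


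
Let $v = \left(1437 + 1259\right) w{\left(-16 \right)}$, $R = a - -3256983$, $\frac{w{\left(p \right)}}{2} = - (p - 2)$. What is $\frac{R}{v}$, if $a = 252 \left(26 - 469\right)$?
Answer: $\frac{349483}{10784} \approx 32.408$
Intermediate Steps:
$a = -111636$ ($a = 252 \left(-443\right) = -111636$)
$w{\left(p \right)} = 4 - 2 p$ ($w{\left(p \right)} = 2 \left(- (p - 2)\right) = 2 \left(- (-2 + p)\right) = 2 \left(2 - p\right) = 4 - 2 p$)
$R = 3145347$ ($R = -111636 - -3256983 = -111636 + 3256983 = 3145347$)
$v = 97056$ ($v = \left(1437 + 1259\right) \left(4 - -32\right) = 2696 \left(4 + 32\right) = 2696 \cdot 36 = 97056$)
$\frac{R}{v} = \frac{3145347}{97056} = 3145347 \cdot \frac{1}{97056} = \frac{349483}{10784}$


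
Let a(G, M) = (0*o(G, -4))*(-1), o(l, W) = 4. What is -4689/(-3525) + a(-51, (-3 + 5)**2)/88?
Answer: 1563/1175 ≈ 1.3302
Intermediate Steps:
a(G, M) = 0 (a(G, M) = (0*4)*(-1) = 0*(-1) = 0)
-4689/(-3525) + a(-51, (-3 + 5)**2)/88 = -4689/(-3525) + 0/88 = -4689*(-1/3525) + 0*(1/88) = 1563/1175 + 0 = 1563/1175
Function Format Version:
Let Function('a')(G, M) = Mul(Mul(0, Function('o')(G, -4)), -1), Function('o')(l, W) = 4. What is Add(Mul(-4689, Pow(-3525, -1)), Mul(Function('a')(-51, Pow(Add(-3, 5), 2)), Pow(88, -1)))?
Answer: Rational(1563, 1175) ≈ 1.3302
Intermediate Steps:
Function('a')(G, M) = 0 (Function('a')(G, M) = Mul(Mul(0, 4), -1) = Mul(0, -1) = 0)
Add(Mul(-4689, Pow(-3525, -1)), Mul(Function('a')(-51, Pow(Add(-3, 5), 2)), Pow(88, -1))) = Add(Mul(-4689, Pow(-3525, -1)), Mul(0, Pow(88, -1))) = Add(Mul(-4689, Rational(-1, 3525)), Mul(0, Rational(1, 88))) = Add(Rational(1563, 1175), 0) = Rational(1563, 1175)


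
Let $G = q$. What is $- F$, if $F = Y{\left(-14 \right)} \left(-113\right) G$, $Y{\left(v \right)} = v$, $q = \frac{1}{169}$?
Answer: $- \frac{1582}{169} \approx -9.3609$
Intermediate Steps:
$q = \frac{1}{169} \approx 0.0059172$
$G = \frac{1}{169} \approx 0.0059172$
$F = \frac{1582}{169}$ ($F = \left(-14\right) \left(-113\right) \frac{1}{169} = 1582 \cdot \frac{1}{169} = \frac{1582}{169} \approx 9.3609$)
$- F = \left(-1\right) \frac{1582}{169} = - \frac{1582}{169}$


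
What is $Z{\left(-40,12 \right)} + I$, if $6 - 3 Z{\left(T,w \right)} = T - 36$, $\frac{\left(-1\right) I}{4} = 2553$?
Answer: $- \frac{30554}{3} \approx -10185.0$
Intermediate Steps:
$I = -10212$ ($I = \left(-4\right) 2553 = -10212$)
$Z{\left(T,w \right)} = 14 - \frac{T}{3}$ ($Z{\left(T,w \right)} = 2 - \frac{T - 36}{3} = 2 - \frac{-36 + T}{3} = 2 - \left(-12 + \frac{T}{3}\right) = 14 - \frac{T}{3}$)
$Z{\left(-40,12 \right)} + I = \left(14 - - \frac{40}{3}\right) - 10212 = \left(14 + \frac{40}{3}\right) - 10212 = \frac{82}{3} - 10212 = - \frac{30554}{3}$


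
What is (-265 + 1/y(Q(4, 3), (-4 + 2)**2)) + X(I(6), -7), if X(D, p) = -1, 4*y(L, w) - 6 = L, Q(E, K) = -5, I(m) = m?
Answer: -262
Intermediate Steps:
y(L, w) = 3/2 + L/4
(-265 + 1/y(Q(4, 3), (-4 + 2)**2)) + X(I(6), -7) = (-265 + 1/(3/2 + (1/4)*(-5))) - 1 = (-265 + 1/(3/2 - 5/4)) - 1 = (-265 + 1/(1/4)) - 1 = (-265 + 4) - 1 = -261 - 1 = -262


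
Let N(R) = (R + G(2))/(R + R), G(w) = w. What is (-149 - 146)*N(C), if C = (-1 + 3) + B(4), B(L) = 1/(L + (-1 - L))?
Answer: -885/2 ≈ -442.50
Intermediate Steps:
B(L) = -1 (B(L) = 1/(-1) = -1)
C = 1 (C = (-1 + 3) - 1 = 2 - 1 = 1)
N(R) = (2 + R)/(2*R) (N(R) = (R + 2)/(R + R) = (2 + R)/((2*R)) = (2 + R)*(1/(2*R)) = (2 + R)/(2*R))
(-149 - 146)*N(C) = (-149 - 146)*((½)*(2 + 1)/1) = -295*3/2 = -885/2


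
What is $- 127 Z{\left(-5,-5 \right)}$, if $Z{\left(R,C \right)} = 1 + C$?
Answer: $508$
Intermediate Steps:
$- 127 Z{\left(-5,-5 \right)} = - 127 \left(1 - 5\right) = \left(-127\right) \left(-4\right) = 508$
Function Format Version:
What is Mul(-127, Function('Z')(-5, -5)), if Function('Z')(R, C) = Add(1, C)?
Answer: 508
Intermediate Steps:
Mul(-127, Function('Z')(-5, -5)) = Mul(-127, Add(1, -5)) = Mul(-127, -4) = 508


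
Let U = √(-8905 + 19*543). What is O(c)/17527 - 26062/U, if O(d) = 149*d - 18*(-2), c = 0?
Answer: 36/17527 - 13031*√353/353 ≈ -693.57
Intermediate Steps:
U = 2*√353 (U = √(-8905 + 10317) = √1412 = 2*√353 ≈ 37.577)
O(d) = 36 + 149*d (O(d) = 149*d + 36 = 36 + 149*d)
O(c)/17527 - 26062/U = (36 + 149*0)/17527 - 26062*√353/706 = (36 + 0)*(1/17527) - 13031*√353/353 = 36*(1/17527) - 13031*√353/353 = 36/17527 - 13031*√353/353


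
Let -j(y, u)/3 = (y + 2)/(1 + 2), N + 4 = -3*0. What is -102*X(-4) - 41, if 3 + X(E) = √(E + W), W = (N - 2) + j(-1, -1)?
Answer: 265 - 102*I*√11 ≈ 265.0 - 338.3*I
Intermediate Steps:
N = -4 (N = -4 - 3*0 = -4 + 0 = -4)
j(y, u) = -2 - y (j(y, u) = -3*(y + 2)/(1 + 2) = -3*(2 + y)/3 = -3*(⅔ + y/3) = -2 - y)
W = -7 (W = (-4 - 2) + (-2 - 1*(-1)) = -6 + (-2 + 1) = -6 - 1 = -7)
X(E) = -3 + √(-7 + E) (X(E) = -3 + √(E - 7) = -3 + √(-7 + E))
-102*X(-4) - 41 = -102*(-3 + √(-7 - 4)) - 41 = -102*(-3 + √(-11)) - 41 = -102*(-3 + I*√11) - 41 = (306 - 102*I*√11) - 41 = 265 - 102*I*√11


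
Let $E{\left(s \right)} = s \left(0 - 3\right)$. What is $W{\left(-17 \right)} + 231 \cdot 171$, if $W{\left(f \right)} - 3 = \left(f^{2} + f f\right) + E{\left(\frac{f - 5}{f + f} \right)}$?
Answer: $\frac{681361}{17} \approx 40080.0$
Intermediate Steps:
$E{\left(s \right)} = - 3 s$ ($E{\left(s \right)} = s \left(0 - 3\right) = s \left(-3\right) = - 3 s$)
$W{\left(f \right)} = 3 + 2 f^{2} - \frac{3 \left(-5 + f\right)}{2 f}$ ($W{\left(f \right)} = 3 - \left(- f^{2} - f f + \frac{3 \left(f - 5\right)}{f + f}\right) = 3 + \left(\left(f^{2} + f^{2}\right) - 3 \frac{-5 + f}{2 f}\right) = 3 - \left(- 2 f^{2} + 3 \left(-5 + f\right) \frac{1}{2 f}\right) = 3 + \left(2 f^{2} - 3 \frac{-5 + f}{2 f}\right) = 3 + \left(2 f^{2} - \frac{3 \left(-5 + f\right)}{2 f}\right) = 3 + 2 f^{2} - \frac{3 \left(-5 + f\right)}{2 f}$)
$W{\left(-17 \right)} + 231 \cdot 171 = \frac{15 + 3 \left(-17\right) + 4 \left(-17\right)^{3}}{2 \left(-17\right)} + 231 \cdot 171 = \frac{1}{2} \left(- \frac{1}{17}\right) \left(15 - 51 + 4 \left(-4913\right)\right) + 39501 = \frac{1}{2} \left(- \frac{1}{17}\right) \left(15 - 51 - 19652\right) + 39501 = \frac{1}{2} \left(- \frac{1}{17}\right) \left(-19688\right) + 39501 = \frac{9844}{17} + 39501 = \frac{681361}{17}$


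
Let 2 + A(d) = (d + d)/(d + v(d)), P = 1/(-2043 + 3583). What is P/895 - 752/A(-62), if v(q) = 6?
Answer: -14510742397/4134900 ≈ -3509.3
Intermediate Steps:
P = 1/1540 ≈ 0.00064935
A(d) = -2 + 2*d/(6 + d) (A(d) = -2 + (d + d)/(d + 6) = -2 + (2*d)/(6 + d) = -2 + 2*d/(6 + d))
P/895 - 752/A(-62) = (1/1540)/895 - 752/((-12/(6 - 62))) = (1/1540)*(1/895) - 752/((-12/(-56))) = 1/1378300 - 752/((-12*(-1/56))) = 1/1378300 - 752/3/14 = 1/1378300 - 752*14/3 = 1/1378300 - 10528/3 = -14510742397/4134900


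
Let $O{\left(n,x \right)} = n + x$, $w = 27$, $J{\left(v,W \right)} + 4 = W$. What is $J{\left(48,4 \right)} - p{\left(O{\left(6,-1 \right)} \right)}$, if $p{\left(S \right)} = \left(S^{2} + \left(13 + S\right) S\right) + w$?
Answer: $-142$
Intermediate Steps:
$J{\left(v,W \right)} = -4 + W$
$p{\left(S \right)} = 27 + S^{2} + S \left(13 + S\right)$ ($p{\left(S \right)} = \left(S^{2} + \left(13 + S\right) S\right) + 27 = \left(S^{2} + S \left(13 + S\right)\right) + 27 = 27 + S^{2} + S \left(13 + S\right)$)
$J{\left(48,4 \right)} - p{\left(O{\left(6,-1 \right)} \right)} = \left(-4 + 4\right) - \left(27 + 2 \left(6 - 1\right)^{2} + 13 \left(6 - 1\right)\right) = 0 - \left(27 + 2 \cdot 5^{2} + 13 \cdot 5\right) = 0 - \left(27 + 2 \cdot 25 + 65\right) = 0 - \left(27 + 50 + 65\right) = 0 - 142 = -142$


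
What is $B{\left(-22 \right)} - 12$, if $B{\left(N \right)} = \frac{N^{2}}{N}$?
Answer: $-34$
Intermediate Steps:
$B{\left(N \right)} = N$
$B{\left(-22 \right)} - 12 = -22 - 12 = -34$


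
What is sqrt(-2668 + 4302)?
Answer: sqrt(1634) ≈ 40.423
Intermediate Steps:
sqrt(-2668 + 4302) = sqrt(1634)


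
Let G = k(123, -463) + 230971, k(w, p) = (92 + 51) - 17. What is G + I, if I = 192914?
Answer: 424011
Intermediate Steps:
k(w, p) = 126 (k(w, p) = 143 - 17 = 126)
G = 231097 (G = 126 + 230971 = 231097)
G + I = 231097 + 192914 = 424011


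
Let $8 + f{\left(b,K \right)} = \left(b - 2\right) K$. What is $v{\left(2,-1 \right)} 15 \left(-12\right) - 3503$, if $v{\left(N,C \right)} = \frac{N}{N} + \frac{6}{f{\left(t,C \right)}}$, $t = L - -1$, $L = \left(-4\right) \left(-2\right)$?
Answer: $-3611$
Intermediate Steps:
$L = 8$
$t = 9$ ($t = 8 - -1 = 8 + 1 = 9$)
$f{\left(b,K \right)} = -8 + K \left(-2 + b\right)$ ($f{\left(b,K \right)} = -8 + \left(b - 2\right) K = -8 + \left(-2 + b\right) K = -8 + K \left(-2 + b\right)$)
$v{\left(N,C \right)} = 1 + \frac{6}{-8 + 7 C}$ ($v{\left(N,C \right)} = \frac{N}{N} + \frac{6}{-8 - 2 C + C 9} = 1 + \frac{6}{-8 - 2 C + 9 C} = 1 + \frac{6}{-8 + 7 C}$)
$v{\left(2,-1 \right)} 15 \left(-12\right) - 3503 = \frac{2 - -7}{8 - -7} \cdot 15 \left(-12\right) - 3503 = \frac{2 + 7}{8 + 7} \cdot 15 \left(-12\right) - 3503 = \frac{1}{15} \cdot 9 \cdot 15 \left(-12\right) - 3503 = \frac{3}{5} \cdot 15 \left(-12\right) - 3503 = 9 \left(-12\right) - 3503 = -108 - 3503 = -3611$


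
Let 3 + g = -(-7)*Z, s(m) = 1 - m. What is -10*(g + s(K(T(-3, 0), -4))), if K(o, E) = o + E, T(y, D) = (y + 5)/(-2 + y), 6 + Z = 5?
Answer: 46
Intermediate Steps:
Z = -1 (Z = -6 + 5 = -1)
T(y, D) = (5 + y)/(-2 + y)
K(o, E) = E + o
g = -10 (g = -3 - (-7)*(-1) = -3 - 1*7 = -3 - 7 = -10)
-10*(g + s(K(T(-3, 0), -4))) = -10*(-10 + (1 - (-4 + (5 - 3)/(-2 - 3)))) = -10*(-10 + (1 - (-4 + 2/(-5)))) = -10*(-10 + (1 - (-4 - ⅕*2))) = -10*(-10 + (1 - (-4 - ⅖))) = -10*(-10 + (1 - 1*(-22/5))) = -10*(-10 + (1 + 22/5)) = -10*(-10 + 27/5) = -10*(-23/5) = 46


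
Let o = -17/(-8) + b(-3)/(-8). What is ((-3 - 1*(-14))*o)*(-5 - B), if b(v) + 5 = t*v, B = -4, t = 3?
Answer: -341/8 ≈ -42.625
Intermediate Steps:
b(v) = -5 + 3*v
o = 31/8 (o = -17/(-8) + (-5 + 3*(-3))/(-8) = -17*(-⅛) + (-5 - 9)*(-⅛) = 17/8 - 14*(-⅛) = 17/8 + 7/4 = 31/8 ≈ 3.8750)
((-3 - 1*(-14))*o)*(-5 - B) = ((-3 - 1*(-14))*(31/8))*(-5 - 1*(-4)) = ((-3 + 14)*(31/8))*(-5 + 4) = (11*(31/8))*(-1) = (341/8)*(-1) = -341/8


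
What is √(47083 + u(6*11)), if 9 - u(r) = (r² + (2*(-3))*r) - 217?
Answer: √43349 ≈ 208.20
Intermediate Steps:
u(r) = 226 - r² + 6*r (u(r) = 9 - ((r² + (2*(-3))*r) - 217) = 9 - ((r² - 6*r) - 217) = 9 - (-217 + r² - 6*r) = 9 + (217 - r² + 6*r) = 226 - r² + 6*r)
√(47083 + u(6*11)) = √(47083 + (226 - (6*11)² + 6*(6*11))) = √(47083 + (226 - 1*66² + 6*66)) = √(47083 + (226 - 1*4356 + 396)) = √(47083 + (226 - 4356 + 396)) = √(47083 - 3734) = √43349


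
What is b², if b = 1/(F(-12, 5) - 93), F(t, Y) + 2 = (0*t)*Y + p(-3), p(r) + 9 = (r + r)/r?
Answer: 1/10404 ≈ 9.6117e-5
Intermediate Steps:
p(r) = -7 (p(r) = -9 + (r + r)/r = -9 + (2*r)/r = -9 + 2 = -7)
F(t, Y) = -9 (F(t, Y) = -2 + ((0*t)*Y - 7) = -2 + (0*Y - 7) = -2 + (0 - 7) = -2 - 7 = -9)
b = -1/102 (b = 1/(-9 - 93) = 1/(-102) = -1/102 ≈ -0.0098039)
b² = (-1/102)² = 1/10404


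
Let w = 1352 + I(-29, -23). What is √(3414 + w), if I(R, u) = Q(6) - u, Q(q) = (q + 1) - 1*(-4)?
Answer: 40*√3 ≈ 69.282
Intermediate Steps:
Q(q) = 5 + q (Q(q) = (1 + q) + 4 = 5 + q)
I(R, u) = 11 - u (I(R, u) = (5 + 6) - u = 11 - u)
w = 1386 (w = 1352 + (11 - 1*(-23)) = 1352 + (11 + 23) = 1352 + 34 = 1386)
√(3414 + w) = √(3414 + 1386) = √4800 = 40*√3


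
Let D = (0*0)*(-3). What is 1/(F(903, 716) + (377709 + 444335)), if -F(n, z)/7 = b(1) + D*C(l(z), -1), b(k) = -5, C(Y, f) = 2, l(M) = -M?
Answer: 1/822079 ≈ 1.2164e-6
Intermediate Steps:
D = 0 (D = 0*(-3) = 0)
F(n, z) = 35 (F(n, z) = -7*(-5 + 0*2) = -7*(-5 + 0) = -7*(-5) = 35)
1/(F(903, 716) + (377709 + 444335)) = 1/(35 + (377709 + 444335)) = 1/(35 + 822044) = 1/822079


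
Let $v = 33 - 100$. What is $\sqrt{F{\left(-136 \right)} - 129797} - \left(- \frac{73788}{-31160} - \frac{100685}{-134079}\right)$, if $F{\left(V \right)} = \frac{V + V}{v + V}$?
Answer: $- \frac{3257691463}{1044475410} + \frac{i \sqrt{5348749357}}{203} \approx -3.119 + 360.27 i$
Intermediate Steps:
$v = -67$
$F{\left(V \right)} = \frac{2 V}{-67 + V}$ ($F{\left(V \right)} = \frac{V + V}{-67 + V} = \frac{2 V}{-67 + V}$)
$\sqrt{F{\left(-136 \right)} - 129797} - \left(- \frac{73788}{-31160} - \frac{100685}{-134079}\right) = \sqrt{2 \left(-136\right) \frac{1}{-67 - 136} - 129797} - \left(- \frac{73788}{-31160} - \frac{100685}{-134079}\right) = \sqrt{2 \left(-136\right) \frac{1}{-203} - 129797} - \left(\left(-73788\right) \left(- \frac{1}{31160}\right) - - \frac{100685}{134079}\right) = \sqrt{2 \left(-136\right) \left(- \frac{1}{203}\right) - 129797} - \left(\frac{18447}{7790} + \frac{100685}{134079}\right) = \sqrt{\frac{272}{203} - 129797} - \frac{3257691463}{1044475410} = \sqrt{- \frac{26348519}{203}} - \frac{3257691463}{1044475410} = \frac{i \sqrt{5348749357}}{203} - \frac{3257691463}{1044475410} = - \frac{3257691463}{1044475410} + \frac{i \sqrt{5348749357}}{203}$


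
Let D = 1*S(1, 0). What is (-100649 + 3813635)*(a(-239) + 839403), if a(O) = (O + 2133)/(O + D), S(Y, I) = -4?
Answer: 28049963827130/9 ≈ 3.1167e+12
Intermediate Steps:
D = -4 (D = 1*(-4) = -4)
a(O) = (2133 + O)/(-4 + O) (a(O) = (O + 2133)/(O - 4) = (2133 + O)/(-4 + O))
(-100649 + 3813635)*(a(-239) + 839403) = (-100649 + 3813635)*((2133 - 239)/(-4 - 239) + 839403) = 3712986*(1894/(-243) + 839403) = 3712986*(-1/243*1894 + 839403) = 3712986*(-1894/243 + 839403) = 3712986*(203973035/243) = 28049963827130/9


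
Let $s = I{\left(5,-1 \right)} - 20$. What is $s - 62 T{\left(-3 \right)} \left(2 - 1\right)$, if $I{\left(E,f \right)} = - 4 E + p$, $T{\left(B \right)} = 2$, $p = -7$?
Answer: $-171$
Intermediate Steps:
$I{\left(E,f \right)} = -7 - 4 E$ ($I{\left(E,f \right)} = - 4 E - 7 = -7 - 4 E$)
$s = -47$ ($s = \left(-7 - 20\right) - 20 = -27 - 20 = -47$)
$s - 62 T{\left(-3 \right)} \left(2 - 1\right) = -47 - 62 \cdot 2 \left(2 - 1\right) = -47 - 62 \cdot 2 \cdot 1 = -47 - 124 = -171$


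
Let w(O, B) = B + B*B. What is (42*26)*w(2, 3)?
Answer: 13104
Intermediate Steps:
w(O, B) = B + B²
(42*26)*w(2, 3) = (42*26)*(3*(1 + 3)) = 1092*(3*4) = 1092*12 = 13104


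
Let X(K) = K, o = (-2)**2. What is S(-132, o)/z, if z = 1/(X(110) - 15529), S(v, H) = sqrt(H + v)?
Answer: -123352*I*sqrt(2) ≈ -1.7445e+5*I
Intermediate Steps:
o = 4
z = -1/15419 (z = 1/(110 - 15529) = 1/(-15419) = -1/15419 ≈ -6.4855e-5)
S(-132, o)/z = sqrt(4 - 132)/(-1/15419) = sqrt(-128)*(-15419) = (8*I*sqrt(2))*(-15419) = -123352*I*sqrt(2)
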